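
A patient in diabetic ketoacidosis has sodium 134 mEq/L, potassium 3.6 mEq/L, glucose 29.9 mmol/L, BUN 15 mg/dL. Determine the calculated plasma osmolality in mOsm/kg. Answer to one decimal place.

Calculated osmolality = 2·Na + glucose + BUN/2.8
= 2·134 + 29.9 + 15/2.8
= 268 + 29.90 + 5.36
= 303.26 mOsm/kg

303.3 mOsm/kg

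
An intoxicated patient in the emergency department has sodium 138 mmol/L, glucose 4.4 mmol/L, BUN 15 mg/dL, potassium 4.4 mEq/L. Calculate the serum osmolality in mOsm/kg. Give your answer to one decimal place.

Calculated osmolality = 2·Na + glucose + BUN/2.8
= 2·138 + 4.4 + 15/2.8
= 276 + 4.40 + 5.36
= 285.76 mOsm/kg

285.8 mOsm/kg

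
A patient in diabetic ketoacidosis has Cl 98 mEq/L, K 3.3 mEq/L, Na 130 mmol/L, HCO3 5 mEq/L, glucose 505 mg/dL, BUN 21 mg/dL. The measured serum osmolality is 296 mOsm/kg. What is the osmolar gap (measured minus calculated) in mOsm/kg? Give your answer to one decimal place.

Calculated osmolality = 2·Na + glucose/18 + BUN/2.8
= 2·130 + 505/18 + 21/2.8
= 260 + 28.06 + 7.50
= 295.56 mOsm/kg ≈ 295.6 mOsm/kg
Osmolar gap = measured − calculated = 296 − 295.6 = 0.4 mOsm/kg

0.4 mOsm/kg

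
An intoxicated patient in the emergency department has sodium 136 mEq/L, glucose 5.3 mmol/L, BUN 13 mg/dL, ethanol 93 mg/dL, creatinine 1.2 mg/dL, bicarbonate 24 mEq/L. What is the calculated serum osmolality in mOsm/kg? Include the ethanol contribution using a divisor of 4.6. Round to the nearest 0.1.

Calculated osmolality = 2·Na + glucose + BUN/2.8 + ethanol/4.6
= 2·136 + 5.3 + 13/2.8 + 93/4.6
= 272 + 5.30 + 4.64 + 20.22
= 302.16 mOsm/kg

302.2 mOsm/kg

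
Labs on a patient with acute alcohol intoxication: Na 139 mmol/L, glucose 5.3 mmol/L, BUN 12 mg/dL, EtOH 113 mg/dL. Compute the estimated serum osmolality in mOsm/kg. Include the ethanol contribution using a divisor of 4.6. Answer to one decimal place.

312.2 mOsm/kg

Calculated osmolality = 2·Na + glucose + BUN/2.8 + ethanol/4.6
= 2·139 + 5.3 + 12/2.8 + 113/4.6
= 278 + 5.30 + 4.29 + 24.57
= 312.16 mOsm/kg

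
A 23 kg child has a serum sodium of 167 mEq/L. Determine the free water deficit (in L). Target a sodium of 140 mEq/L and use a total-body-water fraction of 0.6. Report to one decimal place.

TBW = 0.6 · 23 = 13.8 L
Free water deficit = TBW · (Na/140 − 1)
= 13.8 · (167/140 − 1)
= 13.8 · 0.1929
= 2.66 L

2.7 L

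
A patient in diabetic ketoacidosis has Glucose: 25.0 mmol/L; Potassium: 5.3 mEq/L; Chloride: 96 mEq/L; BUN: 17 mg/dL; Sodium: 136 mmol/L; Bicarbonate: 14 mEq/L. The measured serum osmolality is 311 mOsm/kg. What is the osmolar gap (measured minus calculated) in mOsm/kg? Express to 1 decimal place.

7.9 mOsm/kg

Calculated osmolality = 2·Na + glucose + BUN/2.8
= 2·136 + 25 + 17/2.8
= 272 + 25 + 6.07
= 303.07 mOsm/kg ≈ 303.1 mOsm/kg
Osmolar gap = measured − calculated = 311 − 303.1 = 7.9 mOsm/kg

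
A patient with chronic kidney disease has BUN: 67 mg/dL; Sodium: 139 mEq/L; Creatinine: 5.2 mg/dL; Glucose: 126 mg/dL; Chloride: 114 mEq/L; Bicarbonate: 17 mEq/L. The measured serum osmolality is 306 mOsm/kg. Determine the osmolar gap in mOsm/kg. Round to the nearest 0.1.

-2.9 mOsm/kg

Calculated osmolality = 2·Na + glucose/18 + BUN/2.8
= 2·139 + 126/18 + 67/2.8
= 278 + 7 + 23.93
= 308.93 mOsm/kg ≈ 308.9 mOsm/kg
Osmolar gap = measured − calculated = 306 − 308.9 = -2.9 mOsm/kg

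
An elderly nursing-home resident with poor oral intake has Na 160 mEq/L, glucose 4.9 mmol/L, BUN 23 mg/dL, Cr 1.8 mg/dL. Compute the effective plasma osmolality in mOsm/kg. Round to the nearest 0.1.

Effective osmolality excludes urea (freely permeant across cell membranes):
2·Na + glucose
= 2·160 + 4.9
= 320 + 4.9
= 324.9 mOsm/kg

324.9 mOsm/kg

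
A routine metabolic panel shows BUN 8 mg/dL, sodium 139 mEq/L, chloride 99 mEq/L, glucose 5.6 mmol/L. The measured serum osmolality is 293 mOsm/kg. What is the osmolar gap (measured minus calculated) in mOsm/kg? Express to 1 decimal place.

6.5 mOsm/kg

Calculated osmolality = 2·Na + glucose + BUN/2.8
= 2·139 + 5.6 + 8/2.8
= 278 + 5.60 + 2.86
= 286.46 mOsm/kg ≈ 286.5 mOsm/kg
Osmolar gap = measured − calculated = 293 − 286.5 = 6.5 mOsm/kg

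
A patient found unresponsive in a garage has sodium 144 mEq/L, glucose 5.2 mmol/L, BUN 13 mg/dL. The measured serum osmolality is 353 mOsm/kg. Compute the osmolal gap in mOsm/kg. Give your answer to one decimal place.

55.2 mOsm/kg

Calculated osmolality = 2·Na + glucose + BUN/2.8
= 2·144 + 5.2 + 13/2.8
= 288 + 5.20 + 4.64
= 297.84 mOsm/kg ≈ 297.8 mOsm/kg
Osmolar gap = measured − calculated = 353 − 297.8 = 55.2 mOsm/kg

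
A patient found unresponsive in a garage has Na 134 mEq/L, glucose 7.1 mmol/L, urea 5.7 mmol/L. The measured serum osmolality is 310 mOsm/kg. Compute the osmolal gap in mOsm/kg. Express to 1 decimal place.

29.2 mOsm/kg

Calculated osmolality = 2·Na + glucose + urea
= 2·134 + 7.1 + 5.7
= 268 + 7.10 + 5.70
= 280.8 mOsm/kg ≈ 280.8 mOsm/kg
Osmolar gap = measured − calculated = 310 − 280.8 = 29.2 mOsm/kg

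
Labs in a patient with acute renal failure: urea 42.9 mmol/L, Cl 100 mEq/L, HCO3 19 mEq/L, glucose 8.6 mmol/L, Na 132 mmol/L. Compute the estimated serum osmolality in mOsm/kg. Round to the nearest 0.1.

315.5 mOsm/kg

Calculated osmolality = 2·Na + glucose + urea
= 2·132 + 8.6 + 42.9
= 264 + 8.60 + 42.90
= 315.5 mOsm/kg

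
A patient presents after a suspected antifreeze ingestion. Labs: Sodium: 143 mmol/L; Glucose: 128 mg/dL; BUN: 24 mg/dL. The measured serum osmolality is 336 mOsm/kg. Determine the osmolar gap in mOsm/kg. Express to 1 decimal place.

34.3 mOsm/kg

Calculated osmolality = 2·Na + glucose/18 + BUN/2.8
= 2·143 + 128/18 + 24/2.8
= 286 + 7.11 + 8.57
= 301.68 mOsm/kg ≈ 301.7 mOsm/kg
Osmolar gap = measured − calculated = 336 − 301.7 = 34.3 mOsm/kg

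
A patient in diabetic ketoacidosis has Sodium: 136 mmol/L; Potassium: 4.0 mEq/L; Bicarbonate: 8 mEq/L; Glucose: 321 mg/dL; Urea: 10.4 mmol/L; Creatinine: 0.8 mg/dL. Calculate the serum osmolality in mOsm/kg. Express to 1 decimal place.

Calculated osmolality = 2·Na + glucose/18 + urea
= 2·136 + 321/18 + 10.4
= 272 + 17.83 + 10.40
= 300.23 mOsm/kg

300.2 mOsm/kg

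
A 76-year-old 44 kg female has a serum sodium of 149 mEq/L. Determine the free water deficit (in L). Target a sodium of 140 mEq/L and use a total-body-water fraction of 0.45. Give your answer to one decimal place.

1.3 L

TBW = 0.45 · 44 = 19.8 L
Free water deficit = TBW · (Na/140 − 1)
= 19.8 · (149/140 − 1)
= 19.8 · 0.0643
= 1.27 L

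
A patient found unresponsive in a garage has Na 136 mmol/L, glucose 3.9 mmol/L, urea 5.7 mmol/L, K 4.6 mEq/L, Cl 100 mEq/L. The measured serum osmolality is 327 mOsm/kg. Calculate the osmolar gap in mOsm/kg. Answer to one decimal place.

Calculated osmolality = 2·Na + glucose + urea
= 2·136 + 3.9 + 5.7
= 272 + 3.90 + 5.70
= 281.6 mOsm/kg ≈ 281.6 mOsm/kg
Osmolar gap = measured − calculated = 327 − 281.6 = 45.4 mOsm/kg

45.4 mOsm/kg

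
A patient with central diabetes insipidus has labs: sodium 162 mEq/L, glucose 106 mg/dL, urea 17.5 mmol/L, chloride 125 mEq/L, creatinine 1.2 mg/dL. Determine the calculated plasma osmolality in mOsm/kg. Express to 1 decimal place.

Calculated osmolality = 2·Na + glucose/18 + urea
= 2·162 + 106/18 + 17.5
= 324 + 5.89 + 17.50
= 347.39 mOsm/kg

347.4 mOsm/kg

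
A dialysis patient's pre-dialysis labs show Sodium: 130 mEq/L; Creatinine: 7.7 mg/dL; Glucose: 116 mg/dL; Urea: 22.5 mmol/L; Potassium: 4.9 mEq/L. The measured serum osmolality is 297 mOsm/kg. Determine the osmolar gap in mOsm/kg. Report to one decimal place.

Calculated osmolality = 2·Na + glucose/18 + urea
= 2·130 + 116/18 + 22.5
= 260 + 6.44 + 22.50
= 288.94 mOsm/kg ≈ 288.9 mOsm/kg
Osmolar gap = measured − calculated = 297 − 288.9 = 8.1 mOsm/kg

8.1 mOsm/kg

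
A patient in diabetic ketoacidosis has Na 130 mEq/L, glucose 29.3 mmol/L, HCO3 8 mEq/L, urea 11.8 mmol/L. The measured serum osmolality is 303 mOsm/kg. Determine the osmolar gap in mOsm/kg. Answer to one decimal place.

1.9 mOsm/kg

Calculated osmolality = 2·Na + glucose + urea
= 2·130 + 29.3 + 11.8
= 260 + 29.30 + 11.80
= 301.1 mOsm/kg ≈ 301.1 mOsm/kg
Osmolar gap = measured − calculated = 303 − 301.1 = 1.9 mOsm/kg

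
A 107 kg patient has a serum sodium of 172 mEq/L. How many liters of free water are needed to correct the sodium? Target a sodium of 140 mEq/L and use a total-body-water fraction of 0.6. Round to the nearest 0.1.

14.7 L

TBW = 0.6 · 107 = 64.2 L
Free water deficit = TBW · (Na/140 − 1)
= 64.2 · (172/140 − 1)
= 64.2 · 0.2286
= 14.68 L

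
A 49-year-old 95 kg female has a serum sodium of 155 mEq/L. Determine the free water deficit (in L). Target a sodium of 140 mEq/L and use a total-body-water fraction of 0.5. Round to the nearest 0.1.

5.1 L

TBW = 0.5 · 95 = 47.5 L
Free water deficit = TBW · (Na/140 − 1)
= 47.5 · (155/140 − 1)
= 47.5 · 0.1071
= 5.09 L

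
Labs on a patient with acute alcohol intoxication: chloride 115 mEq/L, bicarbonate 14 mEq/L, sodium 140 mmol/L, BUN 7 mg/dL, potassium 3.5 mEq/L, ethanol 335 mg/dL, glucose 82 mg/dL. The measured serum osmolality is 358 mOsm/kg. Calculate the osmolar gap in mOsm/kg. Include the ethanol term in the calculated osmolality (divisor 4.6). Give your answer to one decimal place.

Calculated osmolality = 2·Na + glucose/18 + BUN/2.8 + ethanol/4.6
= 2·140 + 82/18 + 7/2.8 + 335/4.6
= 280 + 4.56 + 2.50 + 72.83
= 359.89 mOsm/kg ≈ 359.9 mOsm/kg
Osmolar gap = measured − calculated = 358 − 359.9 = -1.9 mOsm/kg

-1.9 mOsm/kg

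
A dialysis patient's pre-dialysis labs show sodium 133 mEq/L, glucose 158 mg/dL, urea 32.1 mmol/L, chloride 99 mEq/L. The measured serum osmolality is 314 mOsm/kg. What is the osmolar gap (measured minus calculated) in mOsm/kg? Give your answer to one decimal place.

7.1 mOsm/kg

Calculated osmolality = 2·Na + glucose/18 + urea
= 2·133 + 158/18 + 32.1
= 266 + 8.78 + 32.10
= 306.88 mOsm/kg ≈ 306.9 mOsm/kg
Osmolar gap = measured − calculated = 314 − 306.9 = 7.1 mOsm/kg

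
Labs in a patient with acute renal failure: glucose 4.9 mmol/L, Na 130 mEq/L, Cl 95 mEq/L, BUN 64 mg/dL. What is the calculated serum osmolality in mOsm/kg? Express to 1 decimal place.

287.8 mOsm/kg

Calculated osmolality = 2·Na + glucose + BUN/2.8
= 2·130 + 4.9 + 64/2.8
= 260 + 4.90 + 22.86
= 287.76 mOsm/kg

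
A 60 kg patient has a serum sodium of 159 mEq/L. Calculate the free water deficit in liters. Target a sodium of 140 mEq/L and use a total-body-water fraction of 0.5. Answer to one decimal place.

TBW = 0.5 · 60 = 30 L
Free water deficit = TBW · (Na/140 − 1)
= 30 · (159/140 − 1)
= 30 · 0.1357
= 4.07 L

4.1 L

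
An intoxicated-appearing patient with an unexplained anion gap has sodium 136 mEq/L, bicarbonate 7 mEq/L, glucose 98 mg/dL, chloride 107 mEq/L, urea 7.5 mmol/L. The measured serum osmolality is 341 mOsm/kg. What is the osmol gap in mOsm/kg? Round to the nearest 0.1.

56.1 mOsm/kg

Calculated osmolality = 2·Na + glucose/18 + urea
= 2·136 + 98/18 + 7.5
= 272 + 5.44 + 7.50
= 284.94 mOsm/kg ≈ 284.9 mOsm/kg
Osmolar gap = measured − calculated = 341 − 284.9 = 56.1 mOsm/kg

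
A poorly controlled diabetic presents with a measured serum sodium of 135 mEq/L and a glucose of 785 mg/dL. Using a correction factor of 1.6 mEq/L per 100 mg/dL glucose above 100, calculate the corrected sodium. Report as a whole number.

146 mEq/L

Corrected Na = measured Na + 1.6 · (glucose − 100)/100
= 135 + 1.6 · (785 − 100)/100
= 135 + 11
= 146 mEq/L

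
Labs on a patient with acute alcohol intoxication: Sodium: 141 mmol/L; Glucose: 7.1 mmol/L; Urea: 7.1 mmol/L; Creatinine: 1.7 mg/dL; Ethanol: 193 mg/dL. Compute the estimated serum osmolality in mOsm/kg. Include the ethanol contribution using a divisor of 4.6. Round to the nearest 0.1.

338.2 mOsm/kg

Calculated osmolality = 2·Na + glucose + urea + ethanol/4.6
= 2·141 + 7.1 + 7.1 + 193/4.6
= 282 + 7.10 + 7.10 + 41.96
= 338.16 mOsm/kg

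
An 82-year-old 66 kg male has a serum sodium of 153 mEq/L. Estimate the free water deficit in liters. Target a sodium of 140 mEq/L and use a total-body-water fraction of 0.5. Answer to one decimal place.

3.1 L

TBW = 0.5 · 66 = 33 L
Free water deficit = TBW · (Na/140 − 1)
= 33 · (153/140 − 1)
= 33 · 0.0929
= 3.07 L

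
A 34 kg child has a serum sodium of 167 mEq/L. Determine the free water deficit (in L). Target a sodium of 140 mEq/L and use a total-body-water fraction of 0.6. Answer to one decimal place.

TBW = 0.6 · 34 = 20.4 L
Free water deficit = TBW · (Na/140 − 1)
= 20.4 · (167/140 − 1)
= 20.4 · 0.1929
= 3.94 L

3.9 L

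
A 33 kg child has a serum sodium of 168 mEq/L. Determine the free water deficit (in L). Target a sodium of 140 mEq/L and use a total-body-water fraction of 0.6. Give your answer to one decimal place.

TBW = 0.6 · 33 = 19.8 L
Free water deficit = TBW · (Na/140 − 1)
= 19.8 · (168/140 − 1)
= 19.8 · 0.2
= 3.96 L

4.0 L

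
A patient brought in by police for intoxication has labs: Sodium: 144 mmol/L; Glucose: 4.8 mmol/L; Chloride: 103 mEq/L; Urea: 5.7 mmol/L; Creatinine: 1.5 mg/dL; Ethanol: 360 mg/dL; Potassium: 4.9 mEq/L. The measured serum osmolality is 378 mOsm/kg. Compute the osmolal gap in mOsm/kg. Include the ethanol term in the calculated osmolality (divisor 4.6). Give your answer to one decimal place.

Calculated osmolality = 2·Na + glucose + urea + ethanol/4.6
= 2·144 + 4.8 + 5.7 + 360/4.6
= 288 + 4.80 + 5.70 + 78.26
= 376.76 mOsm/kg ≈ 376.8 mOsm/kg
Osmolar gap = measured − calculated = 378 − 376.8 = 1.2 mOsm/kg

1.2 mOsm/kg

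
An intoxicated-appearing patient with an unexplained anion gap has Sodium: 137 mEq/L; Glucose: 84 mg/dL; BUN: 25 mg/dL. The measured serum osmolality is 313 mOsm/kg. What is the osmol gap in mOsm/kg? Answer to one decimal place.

Calculated osmolality = 2·Na + glucose/18 + BUN/2.8
= 2·137 + 84/18 + 25/2.8
= 274 + 4.67 + 8.93
= 287.6 mOsm/kg ≈ 287.6 mOsm/kg
Osmolar gap = measured − calculated = 313 − 287.6 = 25.4 mOsm/kg

25.4 mOsm/kg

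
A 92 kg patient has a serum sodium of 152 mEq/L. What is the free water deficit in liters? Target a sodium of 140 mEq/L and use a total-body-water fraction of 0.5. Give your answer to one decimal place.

TBW = 0.5 · 92 = 46 L
Free water deficit = TBW · (Na/140 − 1)
= 46 · (152/140 − 1)
= 46 · 0.0857
= 3.94 L

3.9 L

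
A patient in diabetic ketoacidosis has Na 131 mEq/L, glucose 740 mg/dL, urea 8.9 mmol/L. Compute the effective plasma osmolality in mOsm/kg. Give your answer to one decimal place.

303.1 mOsm/kg

Effective osmolality excludes urea (freely permeant across cell membranes):
2·Na + glucose/18
= 2·131 + 740/18
= 262 + 41.11
= 303.11 mOsm/kg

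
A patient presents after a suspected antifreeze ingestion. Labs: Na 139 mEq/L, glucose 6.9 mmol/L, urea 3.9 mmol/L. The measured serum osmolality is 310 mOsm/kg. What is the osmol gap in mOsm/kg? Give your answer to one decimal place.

Calculated osmolality = 2·Na + glucose + urea
= 2·139 + 6.9 + 3.9
= 278 + 6.90 + 3.90
= 288.8 mOsm/kg ≈ 288.8 mOsm/kg
Osmolar gap = measured − calculated = 310 − 288.8 = 21.2 mOsm/kg

21.2 mOsm/kg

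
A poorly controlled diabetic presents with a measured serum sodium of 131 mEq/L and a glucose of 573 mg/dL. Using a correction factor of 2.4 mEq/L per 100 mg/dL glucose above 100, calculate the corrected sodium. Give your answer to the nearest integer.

Corrected Na = measured Na + 2.4 · (glucose − 100)/100
= 131 + 2.4 · (573 − 100)/100
= 131 + 11.4
= 142.4 mEq/L

142 mEq/L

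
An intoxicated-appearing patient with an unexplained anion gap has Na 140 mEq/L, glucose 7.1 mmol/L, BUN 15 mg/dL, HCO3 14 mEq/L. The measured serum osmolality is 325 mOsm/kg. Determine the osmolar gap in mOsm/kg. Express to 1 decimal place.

Calculated osmolality = 2·Na + glucose + BUN/2.8
= 2·140 + 7.1 + 15/2.8
= 280 + 7.10 + 5.36
= 292.46 mOsm/kg ≈ 292.5 mOsm/kg
Osmolar gap = measured − calculated = 325 − 292.5 = 32.5 mOsm/kg

32.5 mOsm/kg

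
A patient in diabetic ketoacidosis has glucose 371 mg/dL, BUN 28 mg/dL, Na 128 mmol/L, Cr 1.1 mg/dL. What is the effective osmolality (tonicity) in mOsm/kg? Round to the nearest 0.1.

Effective osmolality excludes urea (freely permeant across cell membranes):
2·Na + glucose/18
= 2·128 + 371/18
= 256 + 20.61
= 276.61 mOsm/kg

276.6 mOsm/kg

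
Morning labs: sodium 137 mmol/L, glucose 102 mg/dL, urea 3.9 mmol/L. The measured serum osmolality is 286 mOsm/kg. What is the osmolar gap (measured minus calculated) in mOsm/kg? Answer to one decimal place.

Calculated osmolality = 2·Na + glucose/18 + urea
= 2·137 + 102/18 + 3.9
= 274 + 5.67 + 3.90
= 283.57 mOsm/kg ≈ 283.6 mOsm/kg
Osmolar gap = measured − calculated = 286 − 283.6 = 2.4 mOsm/kg

2.4 mOsm/kg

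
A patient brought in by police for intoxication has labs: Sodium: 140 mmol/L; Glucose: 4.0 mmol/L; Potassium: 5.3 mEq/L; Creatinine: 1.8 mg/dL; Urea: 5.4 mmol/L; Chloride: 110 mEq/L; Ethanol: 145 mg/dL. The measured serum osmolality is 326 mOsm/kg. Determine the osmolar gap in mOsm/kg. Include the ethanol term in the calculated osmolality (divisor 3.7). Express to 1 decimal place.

Calculated osmolality = 2·Na + glucose + urea + ethanol/3.7
= 2·140 + 4 + 5.4 + 145/3.7
= 280 + 4 + 5.40 + 39.19
= 328.59 mOsm/kg ≈ 328.6 mOsm/kg
Osmolar gap = measured − calculated = 326 − 328.6 = -2.6 mOsm/kg

-2.6 mOsm/kg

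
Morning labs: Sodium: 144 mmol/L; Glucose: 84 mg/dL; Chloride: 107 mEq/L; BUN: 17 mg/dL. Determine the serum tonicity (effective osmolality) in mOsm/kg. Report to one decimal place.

Effective osmolality excludes urea (freely permeant across cell membranes):
2·Na + glucose/18
= 2·144 + 84/18
= 288 + 4.67
= 292.67 mOsm/kg

292.7 mOsm/kg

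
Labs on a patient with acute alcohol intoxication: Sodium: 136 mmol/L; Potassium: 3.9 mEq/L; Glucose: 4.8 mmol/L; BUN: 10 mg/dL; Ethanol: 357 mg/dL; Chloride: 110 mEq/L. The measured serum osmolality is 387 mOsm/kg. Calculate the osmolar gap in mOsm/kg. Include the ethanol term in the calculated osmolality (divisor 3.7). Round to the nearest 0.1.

10.1 mOsm/kg

Calculated osmolality = 2·Na + glucose + BUN/2.8 + ethanol/3.7
= 2·136 + 4.8 + 10/2.8 + 357/3.7
= 272 + 4.80 + 3.57 + 96.49
= 376.86 mOsm/kg ≈ 376.9 mOsm/kg
Osmolar gap = measured − calculated = 387 − 376.9 = 10.1 mOsm/kg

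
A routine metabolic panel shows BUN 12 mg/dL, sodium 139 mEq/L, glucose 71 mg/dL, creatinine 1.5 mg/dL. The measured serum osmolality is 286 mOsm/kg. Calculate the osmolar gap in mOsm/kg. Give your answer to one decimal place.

-0.2 mOsm/kg

Calculated osmolality = 2·Na + glucose/18 + BUN/2.8
= 2·139 + 71/18 + 12/2.8
= 278 + 3.94 + 4.29
= 286.23 mOsm/kg ≈ 286.2 mOsm/kg
Osmolar gap = measured − calculated = 286 − 286.2 = -0.2 mOsm/kg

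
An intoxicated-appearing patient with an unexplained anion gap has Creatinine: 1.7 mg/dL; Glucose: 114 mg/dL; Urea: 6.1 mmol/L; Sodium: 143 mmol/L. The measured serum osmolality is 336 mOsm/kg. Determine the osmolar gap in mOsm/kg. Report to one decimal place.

37.6 mOsm/kg

Calculated osmolality = 2·Na + glucose/18 + urea
= 2·143 + 114/18 + 6.1
= 286 + 6.33 + 6.10
= 298.43 mOsm/kg ≈ 298.4 mOsm/kg
Osmolar gap = measured − calculated = 336 − 298.4 = 37.6 mOsm/kg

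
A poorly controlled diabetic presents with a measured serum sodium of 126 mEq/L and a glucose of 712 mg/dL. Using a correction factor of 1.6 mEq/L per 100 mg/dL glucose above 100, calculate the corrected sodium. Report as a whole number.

Corrected Na = measured Na + 1.6 · (glucose − 100)/100
= 126 + 1.6 · (712 − 100)/100
= 126 + 9.8
= 135.8 mEq/L

136 mEq/L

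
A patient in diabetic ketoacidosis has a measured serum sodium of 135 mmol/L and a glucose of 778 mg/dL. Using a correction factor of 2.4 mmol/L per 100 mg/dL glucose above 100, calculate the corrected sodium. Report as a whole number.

151 mmol/L

Corrected Na = measured Na + 2.4 · (glucose − 100)/100
= 135 + 2.4 · (778 − 100)/100
= 135 + 16.3
= 151.3 mmol/L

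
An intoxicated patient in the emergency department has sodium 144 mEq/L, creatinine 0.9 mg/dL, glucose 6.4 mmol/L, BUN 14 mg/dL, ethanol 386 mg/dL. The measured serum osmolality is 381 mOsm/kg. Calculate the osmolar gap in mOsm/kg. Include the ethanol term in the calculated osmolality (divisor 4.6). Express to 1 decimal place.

Calculated osmolality = 2·Na + glucose + BUN/2.8 + ethanol/4.6
= 2·144 + 6.4 + 14/2.8 + 386/4.6
= 288 + 6.40 + 5 + 83.91
= 383.31 mOsm/kg ≈ 383.3 mOsm/kg
Osmolar gap = measured − calculated = 381 − 383.3 = -2.3 mOsm/kg

-2.3 mOsm/kg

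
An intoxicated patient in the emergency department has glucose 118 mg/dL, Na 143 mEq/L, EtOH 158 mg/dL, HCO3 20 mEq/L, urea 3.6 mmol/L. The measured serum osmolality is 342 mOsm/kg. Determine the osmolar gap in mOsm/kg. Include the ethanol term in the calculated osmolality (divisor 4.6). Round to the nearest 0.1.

Calculated osmolality = 2·Na + glucose/18 + urea + ethanol/4.6
= 2·143 + 118/18 + 3.6 + 158/4.6
= 286 + 6.56 + 3.60 + 34.35
= 330.51 mOsm/kg ≈ 330.5 mOsm/kg
Osmolar gap = measured − calculated = 342 − 330.5 = 11.5 mOsm/kg

11.5 mOsm/kg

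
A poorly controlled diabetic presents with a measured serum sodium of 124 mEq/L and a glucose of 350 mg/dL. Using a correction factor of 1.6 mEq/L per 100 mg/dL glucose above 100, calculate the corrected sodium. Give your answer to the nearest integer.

128 mEq/L

Corrected Na = measured Na + 1.6 · (glucose − 100)/100
= 124 + 1.6 · (350 − 100)/100
= 124 + 4
= 128 mEq/L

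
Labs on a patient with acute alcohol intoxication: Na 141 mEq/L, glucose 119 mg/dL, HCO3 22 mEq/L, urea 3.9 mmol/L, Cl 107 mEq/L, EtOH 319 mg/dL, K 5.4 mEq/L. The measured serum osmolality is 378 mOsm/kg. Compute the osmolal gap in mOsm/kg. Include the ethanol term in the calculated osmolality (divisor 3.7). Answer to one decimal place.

-0.7 mOsm/kg

Calculated osmolality = 2·Na + glucose/18 + urea + ethanol/3.7
= 2·141 + 119/18 + 3.9 + 319/3.7
= 282 + 6.61 + 3.90 + 86.22
= 378.73 mOsm/kg ≈ 378.7 mOsm/kg
Osmolar gap = measured − calculated = 378 − 378.7 = -0.7 mOsm/kg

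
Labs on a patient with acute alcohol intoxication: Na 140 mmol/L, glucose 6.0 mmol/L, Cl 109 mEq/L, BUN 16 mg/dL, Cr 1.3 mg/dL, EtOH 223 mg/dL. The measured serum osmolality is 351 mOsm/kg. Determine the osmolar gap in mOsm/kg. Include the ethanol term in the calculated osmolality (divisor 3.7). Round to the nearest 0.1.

-1.0 mOsm/kg

Calculated osmolality = 2·Na + glucose + BUN/2.8 + ethanol/3.7
= 2·140 + 6 + 16/2.8 + 223/3.7
= 280 + 6 + 5.71 + 60.27
= 351.98 mOsm/kg ≈ 352.0 mOsm/kg
Osmolar gap = measured − calculated = 351 − 352.0 = -1.0 mOsm/kg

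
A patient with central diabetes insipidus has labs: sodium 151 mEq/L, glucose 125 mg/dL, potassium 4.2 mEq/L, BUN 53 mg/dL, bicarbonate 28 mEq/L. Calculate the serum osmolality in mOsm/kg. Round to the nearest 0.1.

Calculated osmolality = 2·Na + glucose/18 + BUN/2.8
= 2·151 + 125/18 + 53/2.8
= 302 + 6.94 + 18.93
= 327.87 mOsm/kg

327.9 mOsm/kg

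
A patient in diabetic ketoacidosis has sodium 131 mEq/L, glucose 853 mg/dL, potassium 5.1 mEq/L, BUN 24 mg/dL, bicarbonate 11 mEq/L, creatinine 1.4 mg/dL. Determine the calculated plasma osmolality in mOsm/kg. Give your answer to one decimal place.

318.0 mOsm/kg

Calculated osmolality = 2·Na + glucose/18 + BUN/2.8
= 2·131 + 853/18 + 24/2.8
= 262 + 47.39 + 8.57
= 317.96 mOsm/kg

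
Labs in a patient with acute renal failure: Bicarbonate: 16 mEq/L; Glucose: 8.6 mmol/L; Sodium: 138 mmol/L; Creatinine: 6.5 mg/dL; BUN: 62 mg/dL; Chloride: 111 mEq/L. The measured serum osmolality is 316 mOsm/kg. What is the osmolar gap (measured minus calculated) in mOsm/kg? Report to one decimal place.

Calculated osmolality = 2·Na + glucose + BUN/2.8
= 2·138 + 8.6 + 62/2.8
= 276 + 8.60 + 22.14
= 306.74 mOsm/kg ≈ 306.7 mOsm/kg
Osmolar gap = measured − calculated = 316 − 306.7 = 9.3 mOsm/kg

9.3 mOsm/kg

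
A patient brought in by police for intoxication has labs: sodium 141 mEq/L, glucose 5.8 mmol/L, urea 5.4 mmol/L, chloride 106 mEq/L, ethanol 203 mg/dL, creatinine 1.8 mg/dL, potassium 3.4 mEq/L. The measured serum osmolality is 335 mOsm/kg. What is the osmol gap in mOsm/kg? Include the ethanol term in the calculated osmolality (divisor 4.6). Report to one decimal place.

-2.3 mOsm/kg

Calculated osmolality = 2·Na + glucose + urea + ethanol/4.6
= 2·141 + 5.8 + 5.4 + 203/4.6
= 282 + 5.80 + 5.40 + 44.13
= 337.33 mOsm/kg ≈ 337.3 mOsm/kg
Osmolar gap = measured − calculated = 335 − 337.3 = -2.3 mOsm/kg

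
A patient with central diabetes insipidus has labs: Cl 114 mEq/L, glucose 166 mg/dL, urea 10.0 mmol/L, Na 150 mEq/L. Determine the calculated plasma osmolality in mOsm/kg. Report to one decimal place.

319.2 mOsm/kg

Calculated osmolality = 2·Na + glucose/18 + urea
= 2·150 + 166/18 + 10
= 300 + 9.22 + 10
= 319.22 mOsm/kg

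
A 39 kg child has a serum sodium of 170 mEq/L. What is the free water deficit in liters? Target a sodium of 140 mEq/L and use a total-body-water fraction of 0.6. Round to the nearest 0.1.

TBW = 0.6 · 39 = 23.4 L
Free water deficit = TBW · (Na/140 − 1)
= 23.4 · (170/140 − 1)
= 23.4 · 0.2143
= 5.01 L

5.0 L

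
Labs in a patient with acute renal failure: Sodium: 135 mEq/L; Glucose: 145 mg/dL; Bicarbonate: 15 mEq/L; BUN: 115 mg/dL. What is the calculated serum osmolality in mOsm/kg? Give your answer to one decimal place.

Calculated osmolality = 2·Na + glucose/18 + BUN/2.8
= 2·135 + 145/18 + 115/2.8
= 270 + 8.06 + 41.07
= 319.13 mOsm/kg

319.1 mOsm/kg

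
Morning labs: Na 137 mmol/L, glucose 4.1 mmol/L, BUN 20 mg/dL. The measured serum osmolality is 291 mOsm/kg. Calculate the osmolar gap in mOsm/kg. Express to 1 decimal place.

Calculated osmolality = 2·Na + glucose + BUN/2.8
= 2·137 + 4.1 + 20/2.8
= 274 + 4.10 + 7.14
= 285.24 mOsm/kg ≈ 285.2 mOsm/kg
Osmolar gap = measured − calculated = 291 − 285.2 = 5.8 mOsm/kg

5.8 mOsm/kg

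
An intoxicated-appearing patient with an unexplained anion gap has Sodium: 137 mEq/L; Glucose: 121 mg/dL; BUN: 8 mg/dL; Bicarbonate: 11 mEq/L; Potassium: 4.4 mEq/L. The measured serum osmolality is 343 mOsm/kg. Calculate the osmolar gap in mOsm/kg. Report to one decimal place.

Calculated osmolality = 2·Na + glucose/18 + BUN/2.8
= 2·137 + 121/18 + 8/2.8
= 274 + 6.72 + 2.86
= 283.58 mOsm/kg ≈ 283.6 mOsm/kg
Osmolar gap = measured − calculated = 343 − 283.6 = 59.4 mOsm/kg

59.4 mOsm/kg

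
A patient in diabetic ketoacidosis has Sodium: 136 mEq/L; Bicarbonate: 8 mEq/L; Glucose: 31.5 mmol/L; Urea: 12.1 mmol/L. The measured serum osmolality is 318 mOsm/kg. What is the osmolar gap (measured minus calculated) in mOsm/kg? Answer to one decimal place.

Calculated osmolality = 2·Na + glucose + urea
= 2·136 + 31.5 + 12.1
= 272 + 31.50 + 12.10
= 315.6 mOsm/kg ≈ 315.6 mOsm/kg
Osmolar gap = measured − calculated = 318 − 315.6 = 2.4 mOsm/kg

2.4 mOsm/kg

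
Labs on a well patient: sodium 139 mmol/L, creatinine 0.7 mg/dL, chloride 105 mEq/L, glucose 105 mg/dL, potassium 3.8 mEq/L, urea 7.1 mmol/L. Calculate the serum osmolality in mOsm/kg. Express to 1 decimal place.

Calculated osmolality = 2·Na + glucose/18 + urea
= 2·139 + 105/18 + 7.1
= 278 + 5.83 + 7.10
= 290.93 mOsm/kg

290.9 mOsm/kg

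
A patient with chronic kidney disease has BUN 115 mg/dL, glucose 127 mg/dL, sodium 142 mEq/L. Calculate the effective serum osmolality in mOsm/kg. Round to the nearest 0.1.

291.1 mOsm/kg

Effective osmolality excludes urea (freely permeant across cell membranes):
2·Na + glucose/18
= 2·142 + 127/18
= 284 + 7.06
= 291.06 mOsm/kg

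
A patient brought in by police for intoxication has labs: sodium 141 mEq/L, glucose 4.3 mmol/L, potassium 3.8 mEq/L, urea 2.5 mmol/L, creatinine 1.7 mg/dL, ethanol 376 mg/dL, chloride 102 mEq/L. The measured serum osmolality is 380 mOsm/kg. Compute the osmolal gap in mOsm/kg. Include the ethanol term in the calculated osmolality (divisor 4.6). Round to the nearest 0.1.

Calculated osmolality = 2·Na + glucose + urea + ethanol/4.6
= 2·141 + 4.3 + 2.5 + 376/4.6
= 282 + 4.30 + 2.50 + 81.74
= 370.54 mOsm/kg ≈ 370.5 mOsm/kg
Osmolar gap = measured − calculated = 380 − 370.5 = 9.5 mOsm/kg

9.5 mOsm/kg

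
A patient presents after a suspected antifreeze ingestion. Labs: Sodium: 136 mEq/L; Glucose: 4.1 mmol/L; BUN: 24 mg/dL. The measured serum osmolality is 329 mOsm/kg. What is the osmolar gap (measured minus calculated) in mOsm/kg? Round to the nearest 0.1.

44.3 mOsm/kg

Calculated osmolality = 2·Na + glucose + BUN/2.8
= 2·136 + 4.1 + 24/2.8
= 272 + 4.10 + 8.57
= 284.67 mOsm/kg ≈ 284.7 mOsm/kg
Osmolar gap = measured − calculated = 329 − 284.7 = 44.3 mOsm/kg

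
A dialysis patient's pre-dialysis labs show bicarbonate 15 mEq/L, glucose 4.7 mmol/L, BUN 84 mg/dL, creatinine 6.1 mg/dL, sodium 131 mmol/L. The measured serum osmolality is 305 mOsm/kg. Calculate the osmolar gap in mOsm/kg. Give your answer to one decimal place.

8.3 mOsm/kg

Calculated osmolality = 2·Na + glucose + BUN/2.8
= 2·131 + 4.7 + 84/2.8
= 262 + 4.70 + 30
= 296.7 mOsm/kg ≈ 296.7 mOsm/kg
Osmolar gap = measured − calculated = 305 − 296.7 = 8.3 mOsm/kg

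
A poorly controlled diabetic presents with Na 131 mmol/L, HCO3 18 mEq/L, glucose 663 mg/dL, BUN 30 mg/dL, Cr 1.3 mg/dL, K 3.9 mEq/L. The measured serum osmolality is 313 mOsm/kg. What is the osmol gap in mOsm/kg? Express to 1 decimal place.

3.5 mOsm/kg

Calculated osmolality = 2·Na + glucose/18 + BUN/2.8
= 2·131 + 663/18 + 30/2.8
= 262 + 36.83 + 10.71
= 309.54 mOsm/kg ≈ 309.5 mOsm/kg
Osmolar gap = measured − calculated = 313 − 309.5 = 3.5 mOsm/kg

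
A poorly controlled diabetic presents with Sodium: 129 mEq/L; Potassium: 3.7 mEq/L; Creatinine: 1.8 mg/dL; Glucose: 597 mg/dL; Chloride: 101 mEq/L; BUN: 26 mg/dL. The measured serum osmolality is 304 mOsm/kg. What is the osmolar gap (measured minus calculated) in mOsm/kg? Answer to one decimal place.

Calculated osmolality = 2·Na + glucose/18 + BUN/2.8
= 2·129 + 597/18 + 26/2.8
= 258 + 33.17 + 9.29
= 300.46 mOsm/kg ≈ 300.5 mOsm/kg
Osmolar gap = measured − calculated = 304 − 300.5 = 3.5 mOsm/kg

3.5 mOsm/kg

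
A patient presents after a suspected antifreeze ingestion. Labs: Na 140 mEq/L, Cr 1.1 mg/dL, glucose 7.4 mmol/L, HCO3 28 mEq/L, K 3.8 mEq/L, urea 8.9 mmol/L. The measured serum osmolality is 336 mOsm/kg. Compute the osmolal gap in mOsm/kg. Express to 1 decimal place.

Calculated osmolality = 2·Na + glucose + urea
= 2·140 + 7.4 + 8.9
= 280 + 7.40 + 8.90
= 296.3 mOsm/kg ≈ 296.3 mOsm/kg
Osmolar gap = measured − calculated = 336 − 296.3 = 39.7 mOsm/kg

39.7 mOsm/kg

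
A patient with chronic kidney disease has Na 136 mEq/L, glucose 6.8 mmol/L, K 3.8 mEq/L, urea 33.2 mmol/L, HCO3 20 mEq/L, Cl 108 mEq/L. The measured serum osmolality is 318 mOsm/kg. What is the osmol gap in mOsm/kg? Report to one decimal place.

Calculated osmolality = 2·Na + glucose + urea
= 2·136 + 6.8 + 33.2
= 272 + 6.80 + 33.20
= 312 mOsm/kg ≈ 312.0 mOsm/kg
Osmolar gap = measured − calculated = 318 − 312.0 = 6.0 mOsm/kg

6.0 mOsm/kg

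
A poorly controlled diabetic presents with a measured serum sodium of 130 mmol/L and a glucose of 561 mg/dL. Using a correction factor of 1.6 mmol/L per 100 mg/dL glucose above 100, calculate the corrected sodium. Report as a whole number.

Corrected Na = measured Na + 1.6 · (glucose − 100)/100
= 130 + 1.6 · (561 − 100)/100
= 130 + 7.4
= 137.4 mmol/L

137 mmol/L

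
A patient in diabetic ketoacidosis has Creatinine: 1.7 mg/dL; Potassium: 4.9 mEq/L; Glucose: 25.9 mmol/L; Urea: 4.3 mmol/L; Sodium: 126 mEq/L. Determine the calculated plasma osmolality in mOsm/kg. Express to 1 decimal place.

Calculated osmolality = 2·Na + glucose + urea
= 2·126 + 25.9 + 4.3
= 252 + 25.90 + 4.30
= 282.2 mOsm/kg

282.2 mOsm/kg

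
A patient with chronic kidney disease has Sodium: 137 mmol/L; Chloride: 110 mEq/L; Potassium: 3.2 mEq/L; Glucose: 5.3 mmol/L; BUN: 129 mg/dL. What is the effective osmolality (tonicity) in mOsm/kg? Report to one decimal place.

279.3 mOsm/kg

Effective osmolality excludes urea (freely permeant across cell membranes):
2·Na + glucose
= 2·137 + 5.3
= 274 + 5.3
= 279.3 mOsm/kg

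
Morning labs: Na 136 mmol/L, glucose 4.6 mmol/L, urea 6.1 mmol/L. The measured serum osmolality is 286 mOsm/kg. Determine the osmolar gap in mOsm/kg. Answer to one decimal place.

3.3 mOsm/kg

Calculated osmolality = 2·Na + glucose + urea
= 2·136 + 4.6 + 6.1
= 272 + 4.60 + 6.10
= 282.7 mOsm/kg ≈ 282.7 mOsm/kg
Osmolar gap = measured − calculated = 286 − 282.7 = 3.3 mOsm/kg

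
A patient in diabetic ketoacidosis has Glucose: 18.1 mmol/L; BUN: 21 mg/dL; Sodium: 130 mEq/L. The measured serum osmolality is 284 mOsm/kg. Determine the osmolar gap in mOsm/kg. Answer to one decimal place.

Calculated osmolality = 2·Na + glucose + BUN/2.8
= 2·130 + 18.1 + 21/2.8
= 260 + 18.10 + 7.50
= 285.6 mOsm/kg ≈ 285.6 mOsm/kg
Osmolar gap = measured − calculated = 284 − 285.6 = -1.6 mOsm/kg

-1.6 mOsm/kg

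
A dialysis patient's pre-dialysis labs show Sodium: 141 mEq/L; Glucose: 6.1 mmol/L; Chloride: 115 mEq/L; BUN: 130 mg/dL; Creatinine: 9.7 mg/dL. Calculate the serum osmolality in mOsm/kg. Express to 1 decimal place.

Calculated osmolality = 2·Na + glucose + BUN/2.8
= 2·141 + 6.1 + 130/2.8
= 282 + 6.10 + 46.43
= 334.53 mOsm/kg

334.5 mOsm/kg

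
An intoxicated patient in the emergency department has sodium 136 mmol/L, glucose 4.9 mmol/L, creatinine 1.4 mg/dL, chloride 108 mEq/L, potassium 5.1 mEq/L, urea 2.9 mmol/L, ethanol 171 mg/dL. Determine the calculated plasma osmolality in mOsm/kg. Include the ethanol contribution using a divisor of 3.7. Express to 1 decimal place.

Calculated osmolality = 2·Na + glucose + urea + ethanol/3.7
= 2·136 + 4.9 + 2.9 + 171/3.7
= 272 + 4.90 + 2.90 + 46.22
= 326.02 mOsm/kg

326.0 mOsm/kg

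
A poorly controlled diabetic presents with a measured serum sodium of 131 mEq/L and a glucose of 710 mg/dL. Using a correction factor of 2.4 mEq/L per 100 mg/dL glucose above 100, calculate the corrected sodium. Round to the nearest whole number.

Corrected Na = measured Na + 2.4 · (glucose − 100)/100
= 131 + 2.4 · (710 − 100)/100
= 131 + 14.6
= 145.6 mEq/L

146 mEq/L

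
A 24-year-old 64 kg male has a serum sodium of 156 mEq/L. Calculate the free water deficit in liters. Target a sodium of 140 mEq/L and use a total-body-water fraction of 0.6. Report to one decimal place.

TBW = 0.6 · 64 = 38.4 L
Free water deficit = TBW · (Na/140 − 1)
= 38.4 · (156/140 − 1)
= 38.4 · 0.1143
= 4.39 L

4.4 L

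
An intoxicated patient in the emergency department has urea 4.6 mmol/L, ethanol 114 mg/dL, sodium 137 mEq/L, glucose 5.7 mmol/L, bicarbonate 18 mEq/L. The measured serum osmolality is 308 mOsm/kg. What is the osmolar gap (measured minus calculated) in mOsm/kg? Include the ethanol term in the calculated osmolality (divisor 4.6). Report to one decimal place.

-1.1 mOsm/kg

Calculated osmolality = 2·Na + glucose + urea + ethanol/4.6
= 2·137 + 5.7 + 4.6 + 114/4.6
= 274 + 5.70 + 4.60 + 24.78
= 309.08 mOsm/kg ≈ 309.1 mOsm/kg
Osmolar gap = measured − calculated = 308 − 309.1 = -1.1 mOsm/kg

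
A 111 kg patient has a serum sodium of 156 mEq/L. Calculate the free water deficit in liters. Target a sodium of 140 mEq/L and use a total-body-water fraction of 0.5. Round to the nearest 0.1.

TBW = 0.5 · 111 = 55.5 L
Free water deficit = TBW · (Na/140 − 1)
= 55.5 · (156/140 − 1)
= 55.5 · 0.1143
= 6.34 L

6.3 L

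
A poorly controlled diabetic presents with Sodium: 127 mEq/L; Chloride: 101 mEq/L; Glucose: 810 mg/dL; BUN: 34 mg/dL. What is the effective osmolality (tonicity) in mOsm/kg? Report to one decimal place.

299.0 mOsm/kg

Effective osmolality excludes urea (freely permeant across cell membranes):
2·Na + glucose/18
= 2·127 + 810/18
= 254 + 45
= 299 mOsm/kg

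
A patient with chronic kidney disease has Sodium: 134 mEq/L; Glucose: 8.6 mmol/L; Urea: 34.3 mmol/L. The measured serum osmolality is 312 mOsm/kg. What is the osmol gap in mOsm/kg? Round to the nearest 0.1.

1.1 mOsm/kg

Calculated osmolality = 2·Na + glucose + urea
= 2·134 + 8.6 + 34.3
= 268 + 8.60 + 34.30
= 310.9 mOsm/kg ≈ 310.9 mOsm/kg
Osmolar gap = measured − calculated = 312 − 310.9 = 1.1 mOsm/kg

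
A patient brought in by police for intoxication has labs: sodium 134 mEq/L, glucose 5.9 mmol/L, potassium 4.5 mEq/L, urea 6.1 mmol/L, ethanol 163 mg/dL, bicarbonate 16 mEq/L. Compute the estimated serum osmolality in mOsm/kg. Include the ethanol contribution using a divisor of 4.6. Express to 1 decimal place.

Calculated osmolality = 2·Na + glucose + urea + ethanol/4.6
= 2·134 + 5.9 + 6.1 + 163/4.6
= 268 + 5.90 + 6.10 + 35.43
= 315.43 mOsm/kg

315.4 mOsm/kg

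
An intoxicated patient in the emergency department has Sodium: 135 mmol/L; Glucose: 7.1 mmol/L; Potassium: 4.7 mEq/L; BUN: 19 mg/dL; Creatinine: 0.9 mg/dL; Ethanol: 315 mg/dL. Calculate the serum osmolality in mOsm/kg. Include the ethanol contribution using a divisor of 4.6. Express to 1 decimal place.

Calculated osmolality = 2·Na + glucose + BUN/2.8 + ethanol/4.6
= 2·135 + 7.1 + 19/2.8 + 315/4.6
= 270 + 7.10 + 6.79 + 68.48
= 352.37 mOsm/kg

352.4 mOsm/kg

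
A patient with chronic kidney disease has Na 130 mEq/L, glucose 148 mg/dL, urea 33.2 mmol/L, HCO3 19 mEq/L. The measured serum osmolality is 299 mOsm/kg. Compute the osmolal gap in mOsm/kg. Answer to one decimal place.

Calculated osmolality = 2·Na + glucose/18 + urea
= 2·130 + 148/18 + 33.2
= 260 + 8.22 + 33.20
= 301.42 mOsm/kg ≈ 301.4 mOsm/kg
Osmolar gap = measured − calculated = 299 − 301.4 = -2.4 mOsm/kg

-2.4 mOsm/kg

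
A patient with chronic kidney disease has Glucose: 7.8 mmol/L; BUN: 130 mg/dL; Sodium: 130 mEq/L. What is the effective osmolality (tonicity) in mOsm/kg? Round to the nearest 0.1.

267.8 mOsm/kg

Effective osmolality excludes urea (freely permeant across cell membranes):
2·Na + glucose
= 2·130 + 7.8
= 260 + 7.8
= 267.8 mOsm/kg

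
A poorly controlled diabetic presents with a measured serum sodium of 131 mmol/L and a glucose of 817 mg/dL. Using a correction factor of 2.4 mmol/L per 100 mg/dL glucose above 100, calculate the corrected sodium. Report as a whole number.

Corrected Na = measured Na + 2.4 · (glucose − 100)/100
= 131 + 2.4 · (817 − 100)/100
= 131 + 17.2
= 148.2 mmol/L

148 mmol/L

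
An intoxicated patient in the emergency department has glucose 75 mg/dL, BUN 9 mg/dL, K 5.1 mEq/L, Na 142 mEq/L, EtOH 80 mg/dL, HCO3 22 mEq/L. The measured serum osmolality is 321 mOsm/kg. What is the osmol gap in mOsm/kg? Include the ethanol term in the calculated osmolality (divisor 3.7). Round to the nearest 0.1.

Calculated osmolality = 2·Na + glucose/18 + BUN/2.8 + ethanol/3.7
= 2·142 + 75/18 + 9/2.8 + 80/3.7
= 284 + 4.17 + 3.21 + 21.62
= 313 mOsm/kg ≈ 313.0 mOsm/kg
Osmolar gap = measured − calculated = 321 − 313.0 = 8.0 mOsm/kg

8.0 mOsm/kg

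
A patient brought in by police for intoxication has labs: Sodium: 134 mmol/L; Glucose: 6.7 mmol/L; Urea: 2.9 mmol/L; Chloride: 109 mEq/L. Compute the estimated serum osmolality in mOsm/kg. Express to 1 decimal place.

277.6 mOsm/kg

Calculated osmolality = 2·Na + glucose + urea
= 2·134 + 6.7 + 2.9
= 268 + 6.70 + 2.90
= 277.6 mOsm/kg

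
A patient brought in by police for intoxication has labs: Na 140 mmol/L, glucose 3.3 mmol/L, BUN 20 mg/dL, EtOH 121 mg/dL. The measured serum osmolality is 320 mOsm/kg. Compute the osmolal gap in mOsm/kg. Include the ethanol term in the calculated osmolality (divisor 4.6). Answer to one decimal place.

Calculated osmolality = 2·Na + glucose + BUN/2.8 + ethanol/4.6
= 2·140 + 3.3 + 20/2.8 + 121/4.6
= 280 + 3.30 + 7.14 + 26.30
= 316.74 mOsm/kg ≈ 316.7 mOsm/kg
Osmolar gap = measured − calculated = 320 − 316.7 = 3.3 mOsm/kg

3.3 mOsm/kg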